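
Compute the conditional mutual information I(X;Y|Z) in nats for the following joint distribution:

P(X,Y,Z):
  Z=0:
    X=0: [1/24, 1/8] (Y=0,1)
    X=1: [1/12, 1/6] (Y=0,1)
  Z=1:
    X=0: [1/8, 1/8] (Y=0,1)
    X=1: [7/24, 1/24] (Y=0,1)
0.0518 nats

Conditional mutual information: I(X;Y|Z) = H(X|Z) + H(Y|Z) - H(X,Y|Z)

H(Z) = 0.6792
H(X,Z) = 1.3580 → H(X|Z) = 0.6788
H(Y,Z) = 1.2827 → H(Y|Z) = 0.6035
H(X,Y,Z) = 1.9097 → H(X,Y|Z) = 1.2305

I(X;Y|Z) = 0.6788 + 0.6035 - 1.2305 = 0.0518 nats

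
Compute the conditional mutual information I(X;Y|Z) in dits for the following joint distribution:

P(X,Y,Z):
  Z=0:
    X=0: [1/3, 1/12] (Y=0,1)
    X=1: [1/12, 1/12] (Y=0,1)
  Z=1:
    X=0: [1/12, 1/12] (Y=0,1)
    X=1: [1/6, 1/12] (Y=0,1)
0.0133 dits

Conditional mutual information: I(X;Y|Z) = H(X|Z) + H(Y|Z) - H(X,Y|Z)

H(Z) = 0.2950
H(X,Z) = 0.5683 → H(X|Z) = 0.2734
H(Y,Z) = 0.5683 → H(Y|Z) = 0.2734
H(X,Y,Z) = 0.8283 → H(X,Y|Z) = 0.5334

I(X;Y|Z) = 0.2734 + 0.2734 - 0.5334 = 0.0133 dits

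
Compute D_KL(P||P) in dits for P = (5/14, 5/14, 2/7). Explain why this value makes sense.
0.0000 dits

KL divergence satisfies the Gibbs inequality: D_KL(P||Q) ≥ 0 for all distributions P, Q.

D_KL(P||Q) = Σ p(x) log(p(x)/q(x))
Each term is p(x) × log_10(p(x)/p(x)) = p(x) × log_10(1) = 0, so the sum is 0.
D_KL(P||Q) = 0.0000 dits

When P = Q, the KL divergence is exactly 0, as there is no 'divergence' between identical distributions.

This non-negativity is a fundamental property: relative entropy cannot be negative because it measures how different Q is from P.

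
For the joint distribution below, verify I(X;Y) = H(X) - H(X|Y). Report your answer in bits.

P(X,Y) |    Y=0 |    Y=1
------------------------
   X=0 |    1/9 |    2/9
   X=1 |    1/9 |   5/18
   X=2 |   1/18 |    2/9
I(X;Y) = 0.0101 bits

Mutual information has multiple equivalent forms:
- I(X;Y) = H(X) - H(X|Y)
- I(X;Y) = H(Y) - H(Y|X)
- I(X;Y) = H(X) + H(Y) - H(X,Y)

Computing all quantities:
H(X) = 1.5715, H(Y) = 0.8524, H(X,Y) = 2.4138
H(X|Y) = 1.5614, H(Y|X) = 0.8423

Verification:
H(X) - H(X|Y) = 1.5715 - 1.5614 = 0.0101
H(Y) - H(Y|X) = 0.8524 - 0.8423 = 0.0101
H(X) + H(Y) - H(X,Y) = 1.5715 + 0.8524 - 2.4138 = 0.0101

All forms give I(X;Y) = 0.0101 bits. ✓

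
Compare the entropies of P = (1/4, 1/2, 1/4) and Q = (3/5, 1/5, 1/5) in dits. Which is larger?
P

Computing entropies in dits:
H(P) = 0.4515
H(Q) = 0.4127

Distribution P has higher entropy.

Intuition: The distribution closer to uniform (more spread out) has higher entropy.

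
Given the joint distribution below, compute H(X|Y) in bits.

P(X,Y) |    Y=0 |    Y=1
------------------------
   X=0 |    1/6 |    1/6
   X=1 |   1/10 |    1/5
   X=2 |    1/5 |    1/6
1.5567 bits

Using the chain rule: H(X|Y) = H(X,Y) - H(Y)

First, compute H(X,Y) = 2.5534 bits

Marginal P(Y) = (7/15, 8/15)
H(Y) = 0.9968 bits

H(X|Y) = H(X,Y) - H(Y) = 2.5534 - 0.9968 = 1.5567 bits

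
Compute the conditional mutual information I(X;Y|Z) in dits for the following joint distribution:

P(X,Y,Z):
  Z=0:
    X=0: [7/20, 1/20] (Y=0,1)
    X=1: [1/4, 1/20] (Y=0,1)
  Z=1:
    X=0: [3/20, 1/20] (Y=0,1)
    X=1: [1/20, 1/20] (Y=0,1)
0.0045 dits

Conditional mutual information: I(X;Y|Z) = H(X|Z) + H(Y|Z) - H(X,Y|Z)

H(Z) = 0.2653
H(X,Z) = 0.5558 → H(X|Z) = 0.2905
H(Y,Z) = 0.4729 → H(Y|Z) = 0.2076
H(X,Y,Z) = 0.7589 → H(X,Y|Z) = 0.4936

I(X;Y|Z) = 0.2905 + 0.2076 - 0.4936 = 0.0045 dits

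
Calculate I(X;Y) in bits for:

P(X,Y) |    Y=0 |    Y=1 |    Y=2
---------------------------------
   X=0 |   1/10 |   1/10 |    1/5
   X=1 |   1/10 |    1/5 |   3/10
0.0100 bits

Mutual information: I(X;Y) = H(X) + H(Y) - H(X,Y)

Marginals:
P(X) = (2/5, 3/5), H(X) = 0.9710 bits
P(Y) = (1/5, 3/10, 1/2), H(Y) = 1.4855 bits

Joint entropy: H(X,Y) = 2.4464 bits

I(X;Y) = 0.9710 + 1.4855 - 2.4464 = 0.0100 bits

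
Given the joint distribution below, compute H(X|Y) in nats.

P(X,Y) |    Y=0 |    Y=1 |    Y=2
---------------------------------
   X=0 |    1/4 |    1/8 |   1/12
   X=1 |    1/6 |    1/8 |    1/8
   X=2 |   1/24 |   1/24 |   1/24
0.9658 nats

Using the chain rule: H(X|Y) = H(X,Y) - H(Y)

First, compute H(X,Y) = 2.0293 nats

Marginal P(Y) = (11/24, 7/24, 1/4)
H(Y) = 1.0635 nats

H(X|Y) = H(X,Y) - H(Y) = 2.0293 - 1.0635 = 0.9658 nats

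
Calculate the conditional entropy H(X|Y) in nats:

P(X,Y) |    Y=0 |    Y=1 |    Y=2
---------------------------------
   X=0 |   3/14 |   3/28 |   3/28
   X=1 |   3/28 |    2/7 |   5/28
0.6238 nats

Using the chain rule: H(X|Y) = H(X,Y) - H(Y)

First, compute H(X,Y) = 1.7136 nats

Marginal P(Y) = (9/28, 11/28, 2/7)
H(Y) = 1.0898 nats

H(X|Y) = H(X,Y) - H(Y) = 1.7136 - 1.0898 = 0.6238 nats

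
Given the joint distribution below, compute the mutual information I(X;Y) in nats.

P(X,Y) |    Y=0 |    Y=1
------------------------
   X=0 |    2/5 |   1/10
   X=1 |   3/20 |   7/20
0.1325 nats

Mutual information: I(X;Y) = H(X) + H(Y) - H(X,Y)

Marginals:
P(X) = (1/2, 1/2), H(X) = 0.6931 nats
P(Y) = (11/20, 9/20), H(Y) = 0.6881 nats

Joint entropy: H(X,Y) = 1.2488 nats

I(X;Y) = 0.6931 + 0.6881 - 1.2488 = 0.1325 nats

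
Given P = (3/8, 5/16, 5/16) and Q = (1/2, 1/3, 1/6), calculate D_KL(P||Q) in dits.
0.0297 dits

KL divergence: D_KL(P||Q) = Σ p(x) log(p(x)/q(x))

Computing term by term:
  x=0: 3/8 × log_10[(3/8)/(1/2)] = 3/8 × -0.1249 = -0.0469
  x=1: 5/16 × log_10[(5/16)/(1/3)] = 5/16 × -0.0280 = -0.0088
  x=2: 5/16 × log_10[(5/16)/(1/6)] = 5/16 × 0.2730 = 0.0853

D_KL(P||Q) = 0.0297 dits

Note: KL divergence is always non-negative and equals 0 iff P = Q.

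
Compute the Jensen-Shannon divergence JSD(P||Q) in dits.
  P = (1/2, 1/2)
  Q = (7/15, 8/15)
0.0002 dits

Jensen-Shannon divergence is:
JSD(P||Q) = 0.5 × D_KL(P||M) + 0.5 × D_KL(Q||M)
where M = 0.5 × (P + Q) is the mixture distribution.

M = 0.5 × (1/2, 1/2) + 0.5 × (7/15, 8/15) = (0.483333, 0.516667)

D_KL(P||M) = 0.0002 dits
D_KL(Q||M) = 0.0002 dits

JSD(P||Q) = 0.5 × 0.0002 + 0.5 × 0.0002 = 0.0002 dits

Unlike KL divergence, JSD is symmetric and bounded: 0 ≤ JSD ≤ log(2).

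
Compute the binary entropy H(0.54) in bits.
0.9954 bits

The binary entropy function is:
H(p) = -p log(p) - (1-p) log(1-p)

H(0.54) = -0.54 × log_2(0.54) - 0.46 × log_2(0.46)
H(0.54) = 0.9954 bits

Note: Binary entropy is maximized at p=0.5 (H=1 bit) and minimized at p=0 or p=1 (H=0).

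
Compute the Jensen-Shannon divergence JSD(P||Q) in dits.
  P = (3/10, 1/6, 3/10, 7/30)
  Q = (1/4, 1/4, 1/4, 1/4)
0.0029 dits

Jensen-Shannon divergence is:
JSD(P||Q) = 0.5 × D_KL(P||M) + 0.5 × D_KL(Q||M)
where M = 0.5 × (P + Q) is the mixture distribution.

M = 0.5 × (3/10, 1/6, 3/10, 7/30) + 0.5 × (1/4, 1/4, 1/4, 1/4) = (11/40, 5/24, 11/40, 0.241667)

D_KL(P||M) = 0.0030 dits
D_KL(Q||M) = 0.0028 dits

JSD(P||Q) = 0.5 × 0.0030 + 0.5 × 0.0028 = 0.0029 dits

Unlike KL divergence, JSD is symmetric and bounded: 0 ≤ JSD ≤ log(2).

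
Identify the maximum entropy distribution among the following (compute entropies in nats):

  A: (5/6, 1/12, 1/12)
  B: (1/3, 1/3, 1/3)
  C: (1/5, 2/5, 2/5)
B

For a discrete distribution over n outcomes, entropy is maximized by the uniform distribution.

Computing entropies:
H(A) = 0.5661 nats
H(B) = 1.0986 nats
H(C) = 1.0549 nats

The uniform distribution (where all probabilities equal 1/3) achieves the maximum entropy of log_e(3) = 1.0986 nats.

Distribution B has the highest entropy.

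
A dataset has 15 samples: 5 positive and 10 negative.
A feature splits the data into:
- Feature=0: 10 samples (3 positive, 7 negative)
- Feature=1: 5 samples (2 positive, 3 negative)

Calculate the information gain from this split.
0.0071 bits

Information Gain = H(Y) - H(Y|Feature)

Before split:
P(positive) = 5/15 = 0.3333
H(Y) = 0.9183 bits

After split:
Feature=0: H = 0.8813 bits (weight = 10/15)
Feature=1: H = 0.9710 bits (weight = 5/15)
H(Y|Feature) = (10/15)×0.8813 + (5/15)×0.9710 = 0.9112 bits

Information Gain = 0.9183 - 0.9112 = 0.0071 bits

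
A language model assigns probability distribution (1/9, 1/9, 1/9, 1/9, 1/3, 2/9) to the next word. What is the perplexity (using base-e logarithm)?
5.3494

Perplexity is e^H (or exp(H) for natural log).

First, H = -Σ p log p = 1.6770 nats
Perplexity = e^1.6770 = 5.3494

Interpretation: The model's uncertainty is equivalent to choosing uniformly among 5.3 options.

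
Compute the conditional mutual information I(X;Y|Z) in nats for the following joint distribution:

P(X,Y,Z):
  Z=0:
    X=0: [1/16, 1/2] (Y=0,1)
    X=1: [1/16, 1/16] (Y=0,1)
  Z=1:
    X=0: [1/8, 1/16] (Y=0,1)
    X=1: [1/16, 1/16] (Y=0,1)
0.0474 nats

Conditional mutual information: I(X;Y|Z) = H(X|Z) + H(Y|Z) - H(X,Y|Z)

H(Z) = 0.6211
H(X,Z) = 1.1574 → H(X|Z) = 0.5363
H(Y,Z) = 1.1574 → H(Y|Z) = 0.5363
H(X,Y,Z) = 1.6462 → H(X,Y|Z) = 1.0251

I(X;Y|Z) = 0.5363 + 0.5363 - 1.0251 = 0.0474 nats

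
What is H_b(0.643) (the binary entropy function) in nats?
0.6517 nats

The binary entropy function is:
H(p) = -p log(p) - (1-p) log(1-p)

H(0.643) = -0.643 × log_e(0.643) - 0.357 × log_e(0.357)
H(0.643) = 0.6517 nats

Note: Binary entropy is maximized at p=0.5 (H=1 bit) and minimized at p=0 or p=1 (H=0).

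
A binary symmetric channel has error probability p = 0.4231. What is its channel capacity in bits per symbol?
0.0171 bits

For a binary symmetric channel (BSC) with error probability p:
Capacity C = 1 - H(p) bits per symbol

where H(p) = -p log₂(p) - (1-p) log₂(1-p) is the binary entropy function.

H(0.4231) = 0.9829 bits
C = 1 - 0.9829 = 0.0171 bits per symbol

This means we can reliably transmit up to 0.0171 bits of information per channel use.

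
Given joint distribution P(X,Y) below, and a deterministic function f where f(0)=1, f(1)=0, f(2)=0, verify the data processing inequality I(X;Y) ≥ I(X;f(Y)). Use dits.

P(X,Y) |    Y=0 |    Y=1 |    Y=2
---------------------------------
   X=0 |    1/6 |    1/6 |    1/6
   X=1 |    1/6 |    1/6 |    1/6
I(X;Y) = 0.0000, I(X;f(Y)) = 0.0000, inequality holds: 0.0000 ≥ 0.0000

Data Processing Inequality: For any Markov chain X → Y → Z, we have I(X;Y) ≥ I(X;Z).

Here Z = f(Y) is a deterministic function of Y, forming X → Y → Z.

Original I(X;Y) = 0.0000 dits

After applying f:
P(X,Z) where Z=f(Y):
- P(X,Z=0) = P(X,Y=1) + P(X,Y=2)
- P(X,Z=1) = P(X,Y=0)

I(X;Z) = I(X;f(Y)) = 0.0000 dits

Verification: 0.0000 ≥ 0.0000 ✓

Information cannot be created by processing; the function f can only lose information about X.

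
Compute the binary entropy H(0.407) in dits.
0.2935 dits

The binary entropy function is:
H(p) = -p log(p) - (1-p) log(1-p)

H(0.407) = -0.407 × log_10(0.407) - 0.593 × log_10(0.593)
H(0.407) = 0.2935 dits

Note: Binary entropy is maximized at p=0.5 (H=1 bit) and minimized at p=0 or p=1 (H=0).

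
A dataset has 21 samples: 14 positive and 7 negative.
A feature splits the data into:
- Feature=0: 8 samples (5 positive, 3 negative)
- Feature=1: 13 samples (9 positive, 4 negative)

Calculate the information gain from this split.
0.0034 bits

Information Gain = H(Y) - H(Y|Feature)

Before split:
P(positive) = 14/21 = 0.6667
H(Y) = 0.9183 bits

After split:
Feature=0: H = 0.9544 bits (weight = 8/21)
Feature=1: H = 0.8905 bits (weight = 13/21)
H(Y|Feature) = (8/21)×0.9544 + (13/21)×0.8905 = 0.9149 bits

Information Gain = 0.9183 - 0.9149 = 0.0034 bits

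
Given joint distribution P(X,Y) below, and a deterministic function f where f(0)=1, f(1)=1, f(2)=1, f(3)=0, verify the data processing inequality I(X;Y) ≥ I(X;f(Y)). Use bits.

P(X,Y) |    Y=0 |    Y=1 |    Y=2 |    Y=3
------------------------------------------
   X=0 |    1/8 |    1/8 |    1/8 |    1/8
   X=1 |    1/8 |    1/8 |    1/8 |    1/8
I(X;Y) = 0.0000, I(X;f(Y)) = 0.0000, inequality holds: 0.0000 ≥ 0.0000

Data Processing Inequality: For any Markov chain X → Y → Z, we have I(X;Y) ≥ I(X;Z).

Here Z = f(Y) is a deterministic function of Y, forming X → Y → Z.

Original I(X;Y) = 0.0000 bits

After applying f:
P(X,Z) where Z=f(Y):
- P(X,Z=0) = P(X,Y=3)
- P(X,Z=1) = P(X,Y=0) + P(X,Y=1) + P(X,Y=2)

I(X;Z) = I(X;f(Y)) = 0.0000 bits

Verification: 0.0000 ≥ 0.0000 ✓

Information cannot be created by processing; the function f can only lose information about X.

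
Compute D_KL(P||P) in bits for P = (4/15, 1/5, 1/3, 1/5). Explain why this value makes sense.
0.0000 bits

KL divergence satisfies the Gibbs inequality: D_KL(P||Q) ≥ 0 for all distributions P, Q.

D_KL(P||Q) = Σ p(x) log(p(x)/q(x))
Each term is p(x) × log_2(p(x)/p(x)) = p(x) × log_2(1) = 0, so the sum is 0.
D_KL(P||Q) = 0.0000 bits

When P = Q, the KL divergence is exactly 0, as there is no 'divergence' between identical distributions.

This non-negativity is a fundamental property: relative entropy cannot be negative because it measures how different Q is from P.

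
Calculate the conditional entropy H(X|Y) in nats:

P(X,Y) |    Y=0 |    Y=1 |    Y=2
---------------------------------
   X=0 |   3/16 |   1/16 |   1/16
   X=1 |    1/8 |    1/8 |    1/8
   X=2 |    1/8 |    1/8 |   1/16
1.0617 nats

Using the chain rule: H(X|Y) = H(X,Y) - H(Y)

First, compute H(X,Y) = 2.1334 nats

Marginal P(Y) = (7/16, 5/16, 1/4)
H(Y) = 1.0717 nats

H(X|Y) = H(X,Y) - H(Y) = 2.1334 - 1.0717 = 1.0617 nats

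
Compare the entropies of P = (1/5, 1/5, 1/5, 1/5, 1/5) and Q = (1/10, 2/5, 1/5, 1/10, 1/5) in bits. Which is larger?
P

Computing entropies in bits:
H(P) = 2.3219
H(Q) = 2.1219

Distribution P has higher entropy.

Intuition: The distribution closer to uniform (more spread out) has higher entropy.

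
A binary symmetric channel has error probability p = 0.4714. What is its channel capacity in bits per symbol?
0.0024 bits

For a binary symmetric channel (BSC) with error probability p:
Capacity C = 1 - H(p) bits per symbol

where H(p) = -p log₂(p) - (1-p) log₂(1-p) is the binary entropy function.

H(0.4714) = 0.9976 bits
C = 1 - 0.9976 = 0.0024 bits per symbol

This means we can reliably transmit up to 0.0024 bits of information per channel use.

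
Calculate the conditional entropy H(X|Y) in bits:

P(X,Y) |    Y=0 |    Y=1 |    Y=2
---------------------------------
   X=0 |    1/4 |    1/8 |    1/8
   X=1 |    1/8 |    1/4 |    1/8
0.9387 bits

Using the chain rule: H(X|Y) = H(X,Y) - H(Y)

First, compute H(X,Y) = 2.5000 bits

Marginal P(Y) = (3/8, 3/8, 1/4)
H(Y) = 1.5613 bits

H(X|Y) = H(X,Y) - H(Y) = 2.5000 - 1.5613 = 0.9387 bits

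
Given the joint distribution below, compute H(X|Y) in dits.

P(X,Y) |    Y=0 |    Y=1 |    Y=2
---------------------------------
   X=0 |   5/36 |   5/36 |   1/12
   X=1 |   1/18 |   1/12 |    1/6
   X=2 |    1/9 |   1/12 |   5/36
0.4583 dits

Using the chain rule: H(X|Y) = H(X,Y) - H(Y)

First, compute H(X,Y) = 0.9325 dits

Marginal P(Y) = (11/36, 11/36, 7/18)
H(Y) = 0.4742 dits

H(X|Y) = H(X,Y) - H(Y) = 0.9325 - 0.4742 = 0.4583 dits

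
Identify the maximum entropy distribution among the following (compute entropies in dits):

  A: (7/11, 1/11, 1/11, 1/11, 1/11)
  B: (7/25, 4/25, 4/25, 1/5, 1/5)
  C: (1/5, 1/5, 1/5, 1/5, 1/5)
C

For a discrete distribution over n outcomes, entropy is maximized by the uniform distribution.

Computing entropies:
H(A) = 0.5036 dits
H(B) = 0.6891 dits
H(C) = 0.6990 dits

The uniform distribution (where all probabilities equal 1/5) achieves the maximum entropy of log_10(5) = 0.6990 dits.

Distribution C has the highest entropy.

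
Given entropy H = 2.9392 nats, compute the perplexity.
18.9007

Perplexity is e^H (or exp(H) for natural log).

H = 2.9392 nats
Perplexity = e^2.9392 = 18.9007

Interpretation: The model's uncertainty is equivalent to choosing uniformly among 18.9 options.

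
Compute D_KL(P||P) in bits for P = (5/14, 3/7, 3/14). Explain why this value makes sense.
0.0000 bits

KL divergence satisfies the Gibbs inequality: D_KL(P||Q) ≥ 0 for all distributions P, Q.

D_KL(P||Q) = Σ p(x) log(p(x)/q(x))
Each term is p(x) × log_2(p(x)/p(x)) = p(x) × log_2(1) = 0, so the sum is 0.
D_KL(P||Q) = 0.0000 bits

When P = Q, the KL divergence is exactly 0, as there is no 'divergence' between identical distributions.

This non-negativity is a fundamental property: relative entropy cannot be negative because it measures how different Q is from P.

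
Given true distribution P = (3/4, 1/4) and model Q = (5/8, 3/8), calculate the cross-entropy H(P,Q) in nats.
0.5977 nats

Cross-entropy: H(P,Q) = -Σ p(x) log q(x)

Alternatively: H(P,Q) = H(P) + D_KL(P||Q)
H(P) = 0.5623 nats
D_KL(P||Q) = 0.0354 nats

H(P,Q) = 0.5623 + 0.0354 = 0.5977 nats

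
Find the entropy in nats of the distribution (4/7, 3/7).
0.6829 nats

Shannon entropy is H(X) = -Σ p(x) log p(x).

For P = (4/7, 3/7):
H = -4/7 × log_e(4/7) -3/7 × log_e(3/7)
H = 0.6829 nats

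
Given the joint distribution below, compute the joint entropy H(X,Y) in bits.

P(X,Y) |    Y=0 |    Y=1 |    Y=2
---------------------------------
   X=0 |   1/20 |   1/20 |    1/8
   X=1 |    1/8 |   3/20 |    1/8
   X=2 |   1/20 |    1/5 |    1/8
3.0232 bits

Joint entropy is H(X,Y) = -Σ_{x,y} p(x,y) log p(x,y).

Summing over all non-zero entries:
H(X,Y) = -[1/20·log_2(1/20) + 1/20·log_2(1/20) + 1/8·log_2(1/8) + 1/8·log_2(1/8) + 3/20·log_2(3/20) + 1/8·log_2(1/8) + 1/20·log_2(1/20) + 1/5·log_2(1/5) + 1/8·log_2(1/8)]
H(X,Y) = 3.0232 bits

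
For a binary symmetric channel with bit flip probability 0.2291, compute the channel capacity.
0.2236 bits

For a binary symmetric channel (BSC) with error probability p:
Capacity C = 1 - H(p) bits per symbol

where H(p) = -p log₂(p) - (1-p) log₂(1-p) is the binary entropy function.

H(0.2291) = 0.7764 bits
C = 1 - 0.7764 = 0.2236 bits per symbol

This means we can reliably transmit up to 0.2236 bits of information per channel use.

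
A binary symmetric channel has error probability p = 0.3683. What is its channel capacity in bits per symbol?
0.0506 bits

For a binary symmetric channel (BSC) with error probability p:
Capacity C = 1 - H(p) bits per symbol

where H(p) = -p log₂(p) - (1-p) log₂(1-p) is the binary entropy function.

H(0.3683) = 0.9494 bits
C = 1 - 0.9494 = 0.0506 bits per symbol

This means we can reliably transmit up to 0.0506 bits of information per channel use.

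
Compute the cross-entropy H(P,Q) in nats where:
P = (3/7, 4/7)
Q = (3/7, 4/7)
0.6829 nats

Cross-entropy: H(P,Q) = -Σ p(x) log q(x)

Alternatively: H(P,Q) = H(P) + D_KL(P||Q)
H(P) = 0.6829 nats
D_KL(P||Q) = 0.0000 nats

H(P,Q) = 0.6829 + 0.0000 = 0.6829 nats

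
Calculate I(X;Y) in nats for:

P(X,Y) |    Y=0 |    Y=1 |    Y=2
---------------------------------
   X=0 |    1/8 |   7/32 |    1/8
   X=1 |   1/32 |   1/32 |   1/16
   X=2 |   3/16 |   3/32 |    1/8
0.0407 nats

Mutual information: I(X;Y) = H(X) + H(Y) - H(X,Y)

Marginals:
P(X) = (15/32, 1/8, 13/32), H(X) = 0.9810 nats
P(Y) = (11/32, 11/32, 5/16), H(Y) = 1.0976 nats

Joint entropy: H(X,Y) = 2.0379 nats

I(X;Y) = 0.9810 + 1.0976 - 2.0379 = 0.0407 nats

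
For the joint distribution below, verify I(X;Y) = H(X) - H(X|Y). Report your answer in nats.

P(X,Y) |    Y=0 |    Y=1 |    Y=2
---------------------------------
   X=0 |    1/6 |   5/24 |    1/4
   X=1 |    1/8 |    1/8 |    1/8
I(X;Y) = 0.0032 nats

Mutual information has multiple equivalent forms:
- I(X;Y) = H(X) - H(X|Y)
- I(X;Y) = H(Y) - H(Y|X)
- I(X;Y) = H(X) + H(Y) - H(X,Y)

Computing all quantities:
H(X) = 0.6616, H(Y) = 1.0934, H(X,Y) = 1.7518
H(X|Y) = 0.6584, H(Y|X) = 1.0902

Verification:
H(X) - H(X|Y) = 0.6616 - 0.6584 = 0.0032
H(Y) - H(Y|X) = 1.0934 - 1.0902 = 0.0032
H(X) + H(Y) - H(X,Y) = 0.6616 + 1.0934 - 1.7518 = 0.0032

All forms give I(X;Y) = 0.0032 nats. ✓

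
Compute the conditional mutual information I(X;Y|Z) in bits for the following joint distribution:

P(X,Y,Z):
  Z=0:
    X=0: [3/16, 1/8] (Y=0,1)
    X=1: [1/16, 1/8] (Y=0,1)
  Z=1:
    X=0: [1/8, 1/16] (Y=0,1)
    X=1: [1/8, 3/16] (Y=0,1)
0.0488 bits

Conditional mutual information: I(X;Y|Z) = H(X|Z) + H(Y|Z) - H(X,Y|Z)

H(Z) = 1.0000
H(X,Z) = 1.9544 → H(X|Z) = 0.9544
H(Y,Z) = 2.0000 → H(Y|Z) = 1.0000
H(X,Y,Z) = 2.9056 → H(X,Y|Z) = 1.9056

I(X;Y|Z) = 0.9544 + 1.0000 - 1.9056 = 0.0488 bits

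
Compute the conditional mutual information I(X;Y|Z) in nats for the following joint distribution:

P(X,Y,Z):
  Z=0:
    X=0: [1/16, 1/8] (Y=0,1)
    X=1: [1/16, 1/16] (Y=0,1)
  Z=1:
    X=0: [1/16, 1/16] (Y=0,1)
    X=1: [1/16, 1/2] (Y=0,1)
0.0474 nats

Conditional mutual information: I(X;Y|Z) = H(X|Z) + H(Y|Z) - H(X,Y|Z)

H(Z) = 0.6211
H(X,Z) = 1.1574 → H(X|Z) = 0.5363
H(Y,Z) = 1.1574 → H(Y|Z) = 0.5363
H(X,Y,Z) = 1.6462 → H(X,Y|Z) = 1.0251

I(X;Y|Z) = 0.5363 + 0.5363 - 1.0251 = 0.0474 nats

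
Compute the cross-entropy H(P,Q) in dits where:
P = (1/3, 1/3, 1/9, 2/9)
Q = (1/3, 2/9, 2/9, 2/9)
0.5945 dits

Cross-entropy: H(P,Q) = -Σ p(x) log q(x)

Alternatively: H(P,Q) = H(P) + D_KL(P||Q)
H(P) = 0.5693 dits
D_KL(P||Q) = 0.0252 dits

H(P,Q) = 0.5693 + 0.0252 = 0.5945 dits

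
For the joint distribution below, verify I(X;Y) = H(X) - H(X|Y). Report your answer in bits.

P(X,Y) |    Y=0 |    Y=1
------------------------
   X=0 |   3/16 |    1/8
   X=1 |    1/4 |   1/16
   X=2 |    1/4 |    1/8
I(X;Y) = 0.0227 bits

Mutual information has multiple equivalent forms:
- I(X;Y) = H(X) - H(X|Y)
- I(X;Y) = H(Y) - H(Y|X)
- I(X;Y) = H(X) + H(Y) - H(X,Y)

Computing all quantities:
H(X) = 1.5794, H(Y) = 0.8960, H(X,Y) = 2.4528
H(X|Y) = 1.5568, H(Y|X) = 0.8734

Verification:
H(X) - H(X|Y) = 1.5794 - 1.5568 = 0.0227
H(Y) - H(Y|X) = 0.8960 - 0.8734 = 0.0227
H(X) + H(Y) - H(X,Y) = 1.5794 + 0.8960 - 2.4528 = 0.0227

All forms give I(X;Y) = 0.0227 bits. ✓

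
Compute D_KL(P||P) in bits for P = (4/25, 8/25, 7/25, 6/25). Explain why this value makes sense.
0.0000 bits

KL divergence satisfies the Gibbs inequality: D_KL(P||Q) ≥ 0 for all distributions P, Q.

D_KL(P||Q) = Σ p(x) log(p(x)/q(x))
Each term is p(x) × log_2(p(x)/p(x)) = p(x) × log_2(1) = 0, so the sum is 0.
D_KL(P||Q) = 0.0000 bits

When P = Q, the KL divergence is exactly 0, as there is no 'divergence' between identical distributions.

This non-negativity is a fundamental property: relative entropy cannot be negative because it measures how different Q is from P.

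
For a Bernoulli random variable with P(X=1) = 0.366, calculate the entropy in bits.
0.9476 bits

The binary entropy function is:
H(p) = -p log(p) - (1-p) log(1-p)

H(0.366) = -0.366 × log_2(0.366) - 0.634 × log_2(0.634)
H(0.366) = 0.9476 bits

Note: Binary entropy is maximized at p=0.5 (H=1 bit) and minimized at p=0 or p=1 (H=0).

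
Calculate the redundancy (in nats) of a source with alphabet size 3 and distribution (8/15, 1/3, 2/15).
0.1285 nats

Redundancy measures how far a source is from maximum entropy:
R = H_max - H(X)

Maximum entropy for 3 symbols: H_max = log_e(3) = 1.0986 nats
Actual entropy: H(X) = 0.9701 nats
Redundancy: R = 1.0986 - 0.9701 = 0.1285 nats

This redundancy represents potential for compression: the source could be compressed by 0.1285 nats per symbol.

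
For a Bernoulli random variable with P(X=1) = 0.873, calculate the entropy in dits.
0.1653 dits

The binary entropy function is:
H(p) = -p log(p) - (1-p) log(1-p)

H(0.873) = -0.873 × log_10(0.873) - 0.127 × log_10(0.127)
H(0.873) = 0.1653 dits

Note: Binary entropy is maximized at p=0.5 (H=1 bit) and minimized at p=0 or p=1 (H=0).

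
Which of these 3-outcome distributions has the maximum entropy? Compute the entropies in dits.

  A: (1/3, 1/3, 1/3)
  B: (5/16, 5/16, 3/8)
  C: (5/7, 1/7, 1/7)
A

For a discrete distribution over n outcomes, entropy is maximized by the uniform distribution.

Computing entropies:
H(A) = 0.4771 dits
H(B) = 0.4755 dits
H(C) = 0.3458 dits

The uniform distribution (where all probabilities equal 1/3) achieves the maximum entropy of log_10(3) = 0.4771 dits.

Distribution A has the highest entropy.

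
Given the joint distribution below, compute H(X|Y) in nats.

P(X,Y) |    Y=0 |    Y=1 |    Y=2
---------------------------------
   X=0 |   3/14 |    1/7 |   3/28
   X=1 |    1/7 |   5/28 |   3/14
0.6658 nats

Using the chain rule: H(X|Y) = H(X,Y) - H(Y)

First, compute H(X,Y) = 1.7631 nats

Marginal P(Y) = (5/14, 9/28, 9/28)
H(Y) = 1.0974 nats

H(X|Y) = H(X,Y) - H(Y) = 1.7631 - 1.0974 = 0.6658 nats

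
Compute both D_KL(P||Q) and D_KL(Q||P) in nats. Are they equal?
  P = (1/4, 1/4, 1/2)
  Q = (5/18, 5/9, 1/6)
D_KL(P||Q) = 0.3233, D_KL(Q||P) = 0.2898

KL divergence is not symmetric: D_KL(P||Q) ≠ D_KL(Q||P) in general.

D_KL(P||Q) = 0.3233 nats
D_KL(Q||P) = 0.2898 nats

No, they are not equal!

This asymmetry is why KL divergence is not a true distance metric.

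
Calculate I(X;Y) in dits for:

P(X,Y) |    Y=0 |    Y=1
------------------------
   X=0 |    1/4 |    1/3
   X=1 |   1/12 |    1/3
0.0129 dits

Mutual information: I(X;Y) = H(X) + H(Y) - H(X,Y)

Marginals:
P(X) = (7/12, 5/12), H(X) = 0.2950 dits
P(Y) = (1/3, 2/3), H(Y) = 0.2764 dits

Joint entropy: H(X,Y) = 0.5585 dits

I(X;Y) = 0.2950 + 0.2764 - 0.5585 = 0.0129 dits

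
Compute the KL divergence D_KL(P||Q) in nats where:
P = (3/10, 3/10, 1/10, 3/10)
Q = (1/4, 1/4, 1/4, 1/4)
0.0725 nats

KL divergence: D_KL(P||Q) = Σ p(x) log(p(x)/q(x))

Computing term by term:
  x=0: 3/10 × log_e[(3/10)/(1/4)] = 3/10 × 0.1823 = 0.0547
  x=1: 3/10 × log_e[(3/10)/(1/4)] = 3/10 × 0.1823 = 0.0547
  x=2: 1/10 × log_e[(1/10)/(1/4)] = 1/10 × -0.9163 = -0.0916
  x=3: 3/10 × log_e[(3/10)/(1/4)] = 3/10 × 0.1823 = 0.0547

D_KL(P||Q) = 0.0725 nats

Note: KL divergence is always non-negative and equals 0 iff P = Q.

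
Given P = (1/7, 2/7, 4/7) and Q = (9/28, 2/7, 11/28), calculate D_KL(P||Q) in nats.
0.0983 nats

KL divergence: D_KL(P||Q) = Σ p(x) log(p(x)/q(x))

Computing term by term:
  x=0: 1/7 × log_e[(1/7)/(9/28)] = 1/7 × -0.8109 = -0.1158
  x=1: 2/7 × log_e[(2/7)/(2/7)] = 2/7 × 0.0000 = 0.0000
  x=2: 4/7 × log_e[(4/7)/(11/28)] = 4/7 × 0.3747 = 0.2141

D_KL(P||Q) = 0.0983 nats

Note: KL divergence is always non-negative and equals 0 iff P = Q.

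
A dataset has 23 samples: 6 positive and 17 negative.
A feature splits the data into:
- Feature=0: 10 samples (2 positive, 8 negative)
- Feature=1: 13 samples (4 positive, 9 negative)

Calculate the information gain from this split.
0.0109 bits

Information Gain = H(Y) - H(Y|Feature)

Before split:
P(positive) = 6/23 = 0.2609
H(Y) = 0.8281 bits

After split:
Feature=0: H = 0.7219 bits (weight = 10/23)
Feature=1: H = 0.8905 bits (weight = 13/23)
H(Y|Feature) = (10/23)×0.7219 + (13/23)×0.8905 = 0.8172 bits

Information Gain = 0.8281 - 0.8172 = 0.0109 bits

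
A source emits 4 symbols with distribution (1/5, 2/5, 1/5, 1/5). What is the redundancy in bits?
0.0781 bits

Redundancy measures how far a source is from maximum entropy:
R = H_max - H(X)

Maximum entropy for 4 symbols: H_max = log_2(4) = 2.0000 bits
Actual entropy: H(X) = 1.9219 bits
Redundancy: R = 2.0000 - 1.9219 = 0.0781 bits

This redundancy represents potential for compression: the source could be compressed by 0.0781 bits per symbol.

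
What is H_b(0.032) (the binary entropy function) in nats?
0.1416 nats

The binary entropy function is:
H(p) = -p log(p) - (1-p) log(1-p)

H(0.032) = -0.032 × log_e(0.032) - 0.968 × log_e(0.968)
H(0.032) = 0.1416 nats

Note: Binary entropy is maximized at p=0.5 (H=1 bit) and minimized at p=0 or p=1 (H=0).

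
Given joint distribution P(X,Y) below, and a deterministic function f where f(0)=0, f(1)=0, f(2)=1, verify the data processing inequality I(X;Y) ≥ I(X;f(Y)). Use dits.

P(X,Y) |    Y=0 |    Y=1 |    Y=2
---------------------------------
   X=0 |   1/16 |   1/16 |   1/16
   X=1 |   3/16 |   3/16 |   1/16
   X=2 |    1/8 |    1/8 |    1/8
I(X;Y) = 0.0108, I(X;f(Y)) = 0.0108, inequality holds: 0.0108 ≥ 0.0108

Data Processing Inequality: For any Markov chain X → Y → Z, we have I(X;Y) ≥ I(X;Z).

Here Z = f(Y) is a deterministic function of Y, forming X → Y → Z.

Original I(X;Y) = 0.0108 dits

After applying f:
P(X,Z) where Z=f(Y):
- P(X,Z=0) = P(X,Y=0) + P(X,Y=1)
- P(X,Z=1) = P(X,Y=2)

I(X;Z) = I(X;f(Y)) = 0.0108 dits

Verification: 0.0108 ≥ 0.0108 ✓

Information cannot be created by processing; the function f can only lose information about X.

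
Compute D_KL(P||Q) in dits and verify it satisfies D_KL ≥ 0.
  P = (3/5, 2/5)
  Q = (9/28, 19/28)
0.0708 dits

KL divergence satisfies the Gibbs inequality: D_KL(P||Q) ≥ 0 for all distributions P, Q.

D_KL(P||Q) = Σ p(x) log(p(x)/q(x))
Term by term:
  x=0: 3/5 × log_10[(3/5)/(9/28)] = 0.1626
  x=1: 2/5 × log_10[(2/5)/(19/28)] = -0.0918
D_KL(P||Q) = 0.0708 dits

D_KL(P||Q) = 0.0708 ≥ 0 ✓

This non-negativity is a fundamental property: relative entropy cannot be negative because it measures how different Q is from P.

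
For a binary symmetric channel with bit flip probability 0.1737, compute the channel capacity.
0.3339 bits

For a binary symmetric channel (BSC) with error probability p:
Capacity C = 1 - H(p) bits per symbol

where H(p) = -p log₂(p) - (1-p) log₂(1-p) is the binary entropy function.

H(0.1737) = 0.6661 bits
C = 1 - 0.6661 = 0.3339 bits per symbol

This means we can reliably transmit up to 0.3339 bits of information per channel use.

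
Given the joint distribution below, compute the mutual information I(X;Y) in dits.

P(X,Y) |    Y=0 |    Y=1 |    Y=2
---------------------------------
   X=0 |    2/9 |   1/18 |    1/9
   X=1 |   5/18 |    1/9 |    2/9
0.0028 dits

Mutual information: I(X;Y) = H(X) + H(Y) - H(X,Y)

Marginals:
P(X) = (7/18, 11/18), H(X) = 0.2902 dits
P(Y) = (1/2, 1/6, 1/3), H(Y) = 0.4392 dits

Joint entropy: H(X,Y) = 0.7266 dits

I(X;Y) = 0.2902 + 0.4392 - 0.7266 = 0.0028 dits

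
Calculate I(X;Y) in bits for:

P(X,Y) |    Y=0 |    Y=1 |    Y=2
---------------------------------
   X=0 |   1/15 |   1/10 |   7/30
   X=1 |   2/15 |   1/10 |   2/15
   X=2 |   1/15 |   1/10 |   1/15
0.0588 bits

Mutual information: I(X;Y) = H(X) + H(Y) - H(X,Y)

Marginals:
P(X) = (2/5, 11/30, 7/30), H(X) = 1.5494 bits
P(Y) = (4/15, 3/10, 13/30), H(Y) = 1.5524 bits

Joint entropy: H(X,Y) = 3.0430 bits

I(X;Y) = 1.5494 + 1.5524 - 3.0430 = 0.0588 bits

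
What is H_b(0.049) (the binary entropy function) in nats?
0.1956 nats

The binary entropy function is:
H(p) = -p log(p) - (1-p) log(1-p)

H(0.049) = -0.049 × log_e(0.049) - 0.951 × log_e(0.951)
H(0.049) = 0.1956 nats

Note: Binary entropy is maximized at p=0.5 (H=1 bit) and minimized at p=0 or p=1 (H=0).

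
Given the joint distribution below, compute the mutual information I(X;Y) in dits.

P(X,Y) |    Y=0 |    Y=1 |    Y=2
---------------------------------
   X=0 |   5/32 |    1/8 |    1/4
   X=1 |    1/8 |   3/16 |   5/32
0.0074 dits

Mutual information: I(X;Y) = H(X) + H(Y) - H(X,Y)

Marginals:
P(X) = (17/32, 15/32), H(X) = 0.3002 dits
P(Y) = (9/32, 5/16, 13/32), H(Y) = 0.4717 dits

Joint entropy: H(X,Y) = 0.7645 dits

I(X;Y) = 0.3002 + 0.4717 - 0.7645 = 0.0074 dits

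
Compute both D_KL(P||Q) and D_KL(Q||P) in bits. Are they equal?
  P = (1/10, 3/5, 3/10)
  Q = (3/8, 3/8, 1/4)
D_KL(P||Q) = 0.2951, D_KL(Q||P) = 0.3950

KL divergence is not symmetric: D_KL(P||Q) ≠ D_KL(Q||P) in general.

D_KL(P||Q) = 0.2951 bits
D_KL(Q||P) = 0.3950 bits

No, they are not equal!

This asymmetry is why KL divergence is not a true distance metric.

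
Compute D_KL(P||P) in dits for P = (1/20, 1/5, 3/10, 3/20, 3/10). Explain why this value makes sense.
0.0000 dits

KL divergence satisfies the Gibbs inequality: D_KL(P||Q) ≥ 0 for all distributions P, Q.

D_KL(P||Q) = Σ p(x) log(p(x)/q(x))
Each term is p(x) × log_10(p(x)/p(x)) = p(x) × log_10(1) = 0, so the sum is 0.
D_KL(P||Q) = 0.0000 dits

When P = Q, the KL divergence is exactly 0, as there is no 'divergence' between identical distributions.

This non-negativity is a fundamental property: relative entropy cannot be negative because it measures how different Q is from P.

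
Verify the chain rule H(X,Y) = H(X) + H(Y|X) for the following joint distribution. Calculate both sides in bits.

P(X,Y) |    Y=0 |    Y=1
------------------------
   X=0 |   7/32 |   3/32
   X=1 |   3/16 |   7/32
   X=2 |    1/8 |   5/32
H(X,Y) = 2.5257, H(X) = 1.5671, H(Y|X) = 0.9587 (all in bits)

Chain rule: H(X,Y) = H(X) + H(Y|X)

Left side — joint entropy directly:
H(X,Y) = -Σ p(x,y) log p(x,y) = 2.5257 bits

Right side — compute H(Y|X) from the conditional distributions:
P(X) = (5/16, 13/32, 9/32), so H(X) = 1.5671 bits
H(Y|X) = Σ_x P(X=x) · H(Y|X=x):
  P(Y|X=0) = (7/10, 3/10), H(Y|X=0) = 0.8813, weight P(X=0) = 5/16
  P(Y|X=1) = (6/13, 7/13), H(Y|X=1) = 0.9957, weight P(X=1) = 13/32
  P(Y|X=2) = (4/9, 5/9), H(Y|X=2) = 0.9911, weight P(X=2) = 9/32
H(Y|X) = 0.9587 bits

H(X) + H(Y|X) = 1.5671 + 0.9587 = 2.5257 bits

Both sides equal 2.5257 bits. ✓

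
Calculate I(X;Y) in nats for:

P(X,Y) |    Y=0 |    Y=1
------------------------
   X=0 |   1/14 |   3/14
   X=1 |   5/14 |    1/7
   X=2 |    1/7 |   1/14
0.0867 nats

Mutual information: I(X;Y) = H(X) + H(Y) - H(X,Y)

Marginals:
P(X) = (2/7, 1/2, 3/14), H(X) = 1.0346 nats
P(Y) = (4/7, 3/7), H(Y) = 0.6829 nats

Joint entropy: H(X,Y) = 1.6308 nats

I(X;Y) = 1.0346 + 0.6829 - 1.6308 = 0.0867 nats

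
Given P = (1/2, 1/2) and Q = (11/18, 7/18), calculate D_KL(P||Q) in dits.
0.0110 dits

KL divergence: D_KL(P||Q) = Σ p(x) log(p(x)/q(x))

Computing term by term:
  x=0: 1/2 × log_10[(1/2)/(11/18)] = 1/2 × -0.0872 = -0.0436
  x=1: 1/2 × log_10[(1/2)/(7/18)] = 1/2 × 0.1091 = 0.0546

D_KL(P||Q) = 0.0110 dits

Note: KL divergence is always non-negative and equals 0 iff P = Q.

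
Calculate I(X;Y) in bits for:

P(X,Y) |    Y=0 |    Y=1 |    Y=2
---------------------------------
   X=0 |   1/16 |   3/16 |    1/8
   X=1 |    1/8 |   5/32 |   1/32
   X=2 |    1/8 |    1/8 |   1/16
0.0683 bits

Mutual information: I(X;Y) = H(X) + H(Y) - H(X,Y)

Marginals:
P(X) = (3/8, 5/16, 5/16), H(X) = 1.5794 bits
P(Y) = (5/16, 15/32, 7/32), H(Y) = 1.5164 bits

Joint entropy: H(X,Y) = 3.0275 bits

I(X;Y) = 1.5794 + 1.5164 - 3.0275 = 0.0683 bits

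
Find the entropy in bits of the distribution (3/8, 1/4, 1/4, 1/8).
1.9056 bits

Shannon entropy is H(X) = -Σ p(x) log p(x).

For P = (3/8, 1/4, 1/4, 1/8):
H = -3/8 × log_2(3/8) -1/4 × log_2(1/4) -1/4 × log_2(1/4) -1/8 × log_2(1/8)
H = 1.9056 bits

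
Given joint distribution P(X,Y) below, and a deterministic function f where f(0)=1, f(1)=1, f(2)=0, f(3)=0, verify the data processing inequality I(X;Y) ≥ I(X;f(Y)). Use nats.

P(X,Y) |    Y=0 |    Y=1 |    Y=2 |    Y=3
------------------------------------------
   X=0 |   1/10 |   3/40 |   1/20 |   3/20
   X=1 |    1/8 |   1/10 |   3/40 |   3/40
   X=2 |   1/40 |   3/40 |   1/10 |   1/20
I(X;Y) = 0.0618, I(X;f(Y)) = 0.0134, inequality holds: 0.0618 ≥ 0.0134

Data Processing Inequality: For any Markov chain X → Y → Z, we have I(X;Y) ≥ I(X;Z).

Here Z = f(Y) is a deterministic function of Y, forming X → Y → Z.

Original I(X;Y) = 0.0618 nats

After applying f:
P(X,Z) where Z=f(Y):
- P(X,Z=0) = P(X,Y=2) + P(X,Y=3)
- P(X,Z=1) = P(X,Y=0) + P(X,Y=1)

I(X;Z) = I(X;f(Y)) = 0.0134 nats

Verification: 0.0618 ≥ 0.0134 ✓

Information cannot be created by processing; the function f can only lose information about X.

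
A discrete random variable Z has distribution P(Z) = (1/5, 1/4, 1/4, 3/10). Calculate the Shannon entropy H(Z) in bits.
1.9855 bits

Shannon entropy is H(X) = -Σ p(x) log p(x).

For P = (1/5, 1/4, 1/4, 3/10):
H = -1/5 × log_2(1/5) -1/4 × log_2(1/4) -1/4 × log_2(1/4) -3/10 × log_2(3/10)
H = 1.9855 bits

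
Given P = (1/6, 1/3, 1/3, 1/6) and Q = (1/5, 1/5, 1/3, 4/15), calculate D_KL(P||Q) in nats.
0.0616 nats

KL divergence: D_KL(P||Q) = Σ p(x) log(p(x)/q(x))

Computing term by term:
  x=0: 1/6 × log_e[(1/6)/(1/5)] = 1/6 × -0.1823 = -0.0304
  x=1: 1/3 × log_e[(1/3)/(1/5)] = 1/3 × 0.5108 = 0.1703
  x=2: 1/3 × log_e[(1/3)/(1/3)] = 1/3 × 0.0000 = 0.0000
  x=3: 1/6 × log_e[(1/6)/(4/15)] = 1/6 × -0.4700 = -0.0783

D_KL(P||Q) = 0.0616 nats

Note: KL divergence is always non-negative and equals 0 iff P = Q.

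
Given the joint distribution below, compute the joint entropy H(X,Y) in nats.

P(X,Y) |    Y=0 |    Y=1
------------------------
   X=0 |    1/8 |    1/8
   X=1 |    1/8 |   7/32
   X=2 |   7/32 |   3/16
1.7586 nats

Joint entropy is H(X,Y) = -Σ_{x,y} p(x,y) log p(x,y).

Summing over all non-zero entries:
H(X,Y) = -[1/8·log_e(1/8) + 1/8·log_e(1/8) + 1/8·log_e(1/8) + 7/32·log_e(7/32) + 7/32·log_e(7/32) + 3/16·log_e(3/16)]
H(X,Y) = 1.7586 nats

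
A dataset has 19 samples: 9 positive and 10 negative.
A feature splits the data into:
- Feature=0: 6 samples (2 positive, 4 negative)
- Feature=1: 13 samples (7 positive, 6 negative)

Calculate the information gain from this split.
0.0267 bits

Information Gain = H(Y) - H(Y|Feature)

Before split:
P(positive) = 9/19 = 0.4737
H(Y) = 0.9980 bits

After split:
Feature=0: H = 0.9183 bits (weight = 6/19)
Feature=1: H = 0.9957 bits (weight = 13/19)
H(Y|Feature) = (6/19)×0.9183 + (13/19)×0.9957 = 0.9713 bits

Information Gain = 0.9980 - 0.9713 = 0.0267 bits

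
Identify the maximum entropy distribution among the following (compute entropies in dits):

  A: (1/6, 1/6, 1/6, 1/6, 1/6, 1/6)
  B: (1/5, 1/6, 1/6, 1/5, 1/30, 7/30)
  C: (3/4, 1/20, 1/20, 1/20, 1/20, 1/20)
A

For a discrete distribution over n outcomes, entropy is maximized by the uniform distribution.

Computing entropies:
H(A) = 0.7782 dits
H(B) = 0.7357 dits
H(C) = 0.4190 dits

The uniform distribution (where all probabilities equal 1/6) achieves the maximum entropy of log_10(6) = 0.7782 dits.

Distribution A has the highest entropy.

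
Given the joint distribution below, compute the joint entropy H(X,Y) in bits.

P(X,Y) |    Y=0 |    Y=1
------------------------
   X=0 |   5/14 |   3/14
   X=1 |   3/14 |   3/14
1.9592 bits

Joint entropy is H(X,Y) = -Σ_{x,y} p(x,y) log p(x,y).

Summing over all non-zero entries:
H(X,Y) = -[5/14·log_2(5/14) + 3/14·log_2(3/14) + 3/14·log_2(3/14) + 3/14·log_2(3/14)]
H(X,Y) = 1.9592 bits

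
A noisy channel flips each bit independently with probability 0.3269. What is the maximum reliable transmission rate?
0.0883 bits

For a binary symmetric channel (BSC) with error probability p:
Capacity C = 1 - H(p) bits per symbol

where H(p) = -p log₂(p) - (1-p) log₂(1-p) is the binary entropy function.

H(0.3269) = 0.9117 bits
C = 1 - 0.9117 = 0.0883 bits per symbol

This means we can reliably transmit up to 0.0883 bits of information per channel use.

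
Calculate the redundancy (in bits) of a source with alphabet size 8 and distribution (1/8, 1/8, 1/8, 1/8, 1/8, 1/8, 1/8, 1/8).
0.0000 bits

Redundancy measures how far a source is from maximum entropy:
R = H_max - H(X)

Maximum entropy for 8 symbols: H_max = log_2(8) = 3.0000 bits
Actual entropy: H(X) = 3.0000 bits
Redundancy: R = 3.0000 - 3.0000 = 0.0000 bits

This redundancy represents potential for compression: the source could be compressed by 0.0000 bits per symbol.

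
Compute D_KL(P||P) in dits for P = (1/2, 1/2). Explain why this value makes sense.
0.0000 dits

KL divergence satisfies the Gibbs inequality: D_KL(P||Q) ≥ 0 for all distributions P, Q.

D_KL(P||Q) = Σ p(x) log(p(x)/q(x))
Each term is p(x) × log_10(p(x)/p(x)) = p(x) × log_10(1) = 0, so the sum is 0.
D_KL(P||Q) = 0.0000 dits

When P = Q, the KL divergence is exactly 0, as there is no 'divergence' between identical distributions.

This non-negativity is a fundamental property: relative entropy cannot be negative because it measures how different Q is from P.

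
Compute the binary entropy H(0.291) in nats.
0.6030 nats

The binary entropy function is:
H(p) = -p log(p) - (1-p) log(1-p)

H(0.291) = -0.291 × log_e(0.291) - 0.709 × log_e(0.709)
H(0.291) = 0.6030 nats

Note: Binary entropy is maximized at p=0.5 (H=1 bit) and minimized at p=0 or p=1 (H=0).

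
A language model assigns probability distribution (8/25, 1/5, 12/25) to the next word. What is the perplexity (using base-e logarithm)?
2.8259

Perplexity is e^H (or exp(H) for natural log).

First, H = -Σ p log p = 1.0388 nats
Perplexity = e^1.0388 = 2.8259

Interpretation: The model's uncertainty is equivalent to choosing uniformly among 2.8 options.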